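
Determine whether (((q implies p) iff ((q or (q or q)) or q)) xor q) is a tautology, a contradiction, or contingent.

p | q | (q implies p) | (q or q) | (q or (q or q)) | ((q or (q or q)) or q) | φ
- | - | ------------- | -------- | --------------- | ---------------------- | -
T | T |       T       |    T     |        T        |           T            | F
T | F |       T       |    F     |        F        |           F            | F
F | T |       F       |    T     |        T        |           T            | T
F | F |       T       |    F     |        F        |           F            | F
1 of 4 rows are T, so the formula is contingent.

contingent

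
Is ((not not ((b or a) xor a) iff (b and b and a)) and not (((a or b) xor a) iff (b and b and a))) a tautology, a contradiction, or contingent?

contradiction

  a   |   b   || (b or a) | ((b or a) xor a) | not ((b or a) xor a) | not not ((b or a) xor a) | (b and b and a) | (a or b) | ((a or b) xor a) |   φ  
False | False ||  False   |      False       |         True         |          False           |      False      |  False   |      False       | False
False |  True ||   True   |       True       |        False         |           True           |      False      |   True   |       True       | False
 True | False ||   True   |      False       |         True         |          False           |      False      |   True   |      False       | False
 True |  True ||   True   |      False       |         True         |          False           |       True      |   True   |      False       | False
Every row is False, so the formula is a contradiction.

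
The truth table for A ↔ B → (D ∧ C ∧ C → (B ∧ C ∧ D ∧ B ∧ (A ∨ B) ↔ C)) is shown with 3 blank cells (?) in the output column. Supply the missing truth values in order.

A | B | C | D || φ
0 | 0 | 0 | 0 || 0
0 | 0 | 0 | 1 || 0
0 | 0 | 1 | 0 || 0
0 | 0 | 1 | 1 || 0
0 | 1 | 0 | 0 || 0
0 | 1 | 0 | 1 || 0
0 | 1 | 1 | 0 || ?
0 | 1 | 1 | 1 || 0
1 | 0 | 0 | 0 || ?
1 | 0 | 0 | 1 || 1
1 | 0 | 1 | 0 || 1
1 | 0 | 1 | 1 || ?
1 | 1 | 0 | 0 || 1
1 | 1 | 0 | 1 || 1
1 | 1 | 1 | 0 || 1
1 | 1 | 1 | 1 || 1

Row A=0, B=1, C=1, D=0: (B → (D ∧ C ∧ C → (B ∧ C ∧ D ∧ B ∧ (A ∨ B) ↔ C))) = 1, so the formula = 0.
Row A=1, B=0, C=0, D=0: (B → (D ∧ C ∧ C → (B ∧ C ∧ D ∧ B ∧ (A ∨ B) ↔ C))) = 1, so the formula = 1.
Row A=1, B=0, C=1, D=1: (B → (D ∧ C ∧ C → (B ∧ C ∧ D ∧ B ∧ (A ∨ B) ↔ C))) = 1, so the formula = 1.

0, 1, 1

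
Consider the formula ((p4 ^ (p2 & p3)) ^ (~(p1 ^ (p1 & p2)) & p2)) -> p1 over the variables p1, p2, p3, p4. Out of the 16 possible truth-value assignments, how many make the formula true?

12

p1 | p2 | p3 | p4 | φ
-- | -- | -- | -- | -
T  | T  | T  | T  | T
T  | T  | T  | F  | T
T  | T  | F  | T  | T
T  | T  | F  | F  | T
T  | F  | T  | T  | T
T  | F  | T  | F  | T
T  | F  | F  | T  | T
T  | F  | F  | F  | T
F  | T  | T  | T  | F
F  | T  | T  | F  | T
F  | T  | F  | T  | T
F  | T  | F  | F  | F
F  | F  | T  | T  | F
F  | F  | T  | F  | T
F  | F  | F  | T  | F
F  | F  | F  | F  | T
The formula is true on 12 of the 16 rows.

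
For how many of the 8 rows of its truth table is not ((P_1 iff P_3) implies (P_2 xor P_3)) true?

2

P_1 | P_2 | P_3 || φ
 T  |  T  |  T  || T
 T  |  T  |  F  || F
 T  |  F  |  T  || F
 T  |  F  |  F  || F
 F  |  T  |  T  || F
 F  |  T  |  F  || F
 F  |  F  |  T  || F
 F  |  F  |  F  || T
The formula is true on 2 of the 8 rows.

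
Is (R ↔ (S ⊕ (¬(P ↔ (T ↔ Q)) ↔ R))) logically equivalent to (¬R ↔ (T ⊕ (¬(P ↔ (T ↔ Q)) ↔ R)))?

not equivalent

P  Q  R  S  T  |  φ  ψ
1  1  1  1  1  |  1  0
1  1  1  1  0  |  0  0
1  1  1  0  1  |  0  0
1  1  1  0  0  |  1  0
1  1  0  1  1  |  1  0
1  1  0  1  0  |  0  0
1  1  0  0  1  |  0  0
1  1  0  0  0  |  1  0
1  0  1  1  1  |  0  1
1  0  1  1  0  |  1  1
1  0  1  0  1  |  1  1
1  0  1  0  0  |  0  1
1  0  0  1  1  |  0  1
1  0  0  1  0  |  1  1
1  0  0  0  1  |  1  1
1  0  0  0  0  |  0  1
0  1  1  1  1  |  0  1
0  1  1  1  0  |  1  1
0  1  1  0  1  |  1  1
0  1  1  0  0  |  0  1
0  1  0  1  1  |  0  1
0  1  0  1  0  |  1  1
0  1  0  0  1  |  1  1
0  1  0  0  0  |  0  1
0  0  1  1  1  |  1  0
0  0  1  1  0  |  0  0
0  0  1  0  1  |  0  0
0  0  1  0  0  |  1  0
0  0  0  1  1  |  1  0
0  0  0  1  0  |  0  0
0  0  0  0  1  |  0  0
0  0  0  0  0  |  1  0
The columns differ at P=1, Q=1, R=1, S=1, T=1 (φ=1, ψ=0), so they are not equivalent.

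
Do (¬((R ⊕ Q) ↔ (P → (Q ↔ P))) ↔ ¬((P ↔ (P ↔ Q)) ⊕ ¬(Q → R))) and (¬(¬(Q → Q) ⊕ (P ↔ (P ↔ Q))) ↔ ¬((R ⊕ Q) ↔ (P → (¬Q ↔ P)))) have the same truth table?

not equivalent

P | Q | R || φ | ψ
T | T | T || F | T
T | T | F || F | F
T | F | T || T | F
T | F | F || F | T
F | T | T || F | F
F | T | F || F | T
F | F | T || F | F
F | F | F || T | T
The columns differ at P=T, Q=T, R=T (φ=F, ψ=T), so they are not equivalent.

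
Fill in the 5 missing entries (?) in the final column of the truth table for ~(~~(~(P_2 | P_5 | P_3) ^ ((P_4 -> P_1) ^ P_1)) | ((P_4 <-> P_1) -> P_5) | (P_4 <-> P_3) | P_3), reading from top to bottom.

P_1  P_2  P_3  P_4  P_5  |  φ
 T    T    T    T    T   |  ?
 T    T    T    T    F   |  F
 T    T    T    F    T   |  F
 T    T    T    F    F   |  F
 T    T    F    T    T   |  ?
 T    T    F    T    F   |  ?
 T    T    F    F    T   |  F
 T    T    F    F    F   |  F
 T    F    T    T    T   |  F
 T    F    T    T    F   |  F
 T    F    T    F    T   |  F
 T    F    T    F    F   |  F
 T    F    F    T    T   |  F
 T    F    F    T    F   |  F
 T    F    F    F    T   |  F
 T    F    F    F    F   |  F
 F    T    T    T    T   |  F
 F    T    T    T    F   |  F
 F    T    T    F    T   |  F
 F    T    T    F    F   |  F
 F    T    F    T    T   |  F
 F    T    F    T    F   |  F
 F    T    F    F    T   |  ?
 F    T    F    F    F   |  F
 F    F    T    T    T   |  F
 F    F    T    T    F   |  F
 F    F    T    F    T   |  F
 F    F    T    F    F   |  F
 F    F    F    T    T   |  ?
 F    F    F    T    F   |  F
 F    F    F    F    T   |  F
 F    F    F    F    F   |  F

F, F, T, F, F

Row 1: ~~(~(P_2 | P_5 | P_3) ^ ((P_4 -> P_1) ^ P_1)) = F, (((P_4 <-> P_1) -> P_5) | (P_4 <-> P_3) | P_3) = T, (~~(~(P_2 | P_5 | P_3) ^ ((P_4 -> P_1) ^ P_1)) | ((P_4 <-> P_1) -> P_5) | (P_4 <-> P_3) | P_3) = T, so the formula = F.
Row 5: ~~(~(P_2 | P_5 | P_3) ^ ((P_4 -> P_1) ^ P_1)) = F, (((P_4 <-> P_1) -> P_5) | (P_4 <-> P_3) | P_3) = T, (~~(~(P_2 | P_5 | P_3) ^ ((P_4 -> P_1) ^ P_1)) | ((P_4 <-> P_1) -> P_5) | (P_4 <-> P_3) | P_3) = T, so the formula = F.
Row 6: ~~(~(P_2 | P_5 | P_3) ^ ((P_4 -> P_1) ^ P_1)) = F, (((P_4 <-> P_1) -> P_5) | (P_4 <-> P_3) | P_3) = F, (~~(~(P_2 | P_5 | P_3) ^ ((P_4 -> P_1) ^ P_1)) | ((P_4 <-> P_1) -> P_5) | (P_4 <-> P_3) | P_3) = F, so the formula = T.
Row 23: ~~(~(P_2 | P_5 | P_3) ^ ((P_4 -> P_1) ^ P_1)) = T, (((P_4 <-> P_1) -> P_5) | (P_4 <-> P_3) | P_3) = T, (~~(~(P_2 | P_5 | P_3) ^ ((P_4 -> P_1) ^ P_1)) | ((P_4 <-> P_1) -> P_5) | (P_4 <-> P_3) | P_3) = T, so the formula = F.
Row 29: ~~(~(P_2 | P_5 | P_3) ^ ((P_4 -> P_1) ^ P_1)) = F, (((P_4 <-> P_1) -> P_5) | (P_4 <-> P_3) | P_3) = T, (~~(~(P_2 | P_5 | P_3) ^ ((P_4 -> P_1) ^ P_1)) | ((P_4 <-> P_1) -> P_5) | (P_4 <-> P_3) | P_3) = T, so the formula = F.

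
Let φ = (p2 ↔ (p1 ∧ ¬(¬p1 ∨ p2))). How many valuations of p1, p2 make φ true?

p1 | p2 || ¬p1 | (¬p1 ∨ p2) | ¬(¬p1 ∨ p2) | (p1 ∧ ¬(¬p1 ∨ p2)) | (p2 ↔ (p1 ∧ ¬(¬p1 ∨ p2)))
T  | T  ||  F  |     T      |      F      |         F          |             F            
T  | F  ||  F  |     F      |      T      |         T          |             F            
F  | T  ||  T  |     T      |      F      |         F          |             F            
F  | F  ||  T  |     T      |      F      |         F          |             T            
The formula is true on 1 of the 4 rows.

1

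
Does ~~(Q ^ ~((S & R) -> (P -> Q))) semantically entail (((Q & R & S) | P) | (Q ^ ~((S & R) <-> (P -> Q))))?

no

  P      Q      R      S    |    φ      ψ  
False  False  False  False  |  False   True
False  False  False   True  |  False   True
False  False   True  False  |  False   True
False  False   True   True  |  False  False
False   True  False  False  |   True  False
False   True  False   True  |   True  False
False   True   True  False  |   True  False
False   True   True   True  |   True   True
 True  False  False  False  |  False   True
 True  False  False   True  |  False   True
 True  False   True  False  |  False   True
 True  False   True   True  |   True   True
 True   True  False  False  |   True   True
 True   True  False   True  |   True   True
 True   True   True  False  |   True   True
 True   True   True   True  |   True   True
At P=False, Q=True, R=False, S=False we have φ true but ψ false, so φ does not entail ψ.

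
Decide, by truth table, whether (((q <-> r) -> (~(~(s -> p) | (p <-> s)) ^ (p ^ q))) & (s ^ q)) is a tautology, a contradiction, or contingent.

contingent

p | q | r | s || φ
T | T | T | T || F
T | T | T | F || T
T | T | F | T || F
T | T | F | F || T
T | F | T | T || T
T | F | T | F || F
T | F | F | T || T
T | F | F | F || F
F | T | T | T || F
F | T | T | F || T
F | T | F | T || F
F | T | F | F || T
F | F | T | T || T
F | F | T | F || F
F | F | F | T || F
F | F | F | F || F
7 of 16 rows are T, so the formula is contingent.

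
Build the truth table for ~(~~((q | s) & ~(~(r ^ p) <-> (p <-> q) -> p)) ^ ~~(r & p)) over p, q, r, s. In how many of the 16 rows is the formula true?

p  q  r  s     (q | s)  (r ^ p)  ~(r ^ p)  (p <-> q)  ((p <-> q) -> p)  (r & p)  ~(r & p)  ~~(r & p)  φ
F  F  F  F        F        F        T          T             F             F        T          F      T
F  F  F  T        T        F        T          T             F             F        T          F      F
F  F  T  F        F        T        F          T             F             F        T          F      T
F  F  T  T        T        T        F          T             F             F        T          F      T
F  T  F  F        T        F        T          F             T             F        T          F      T
F  T  F  T        T        F        T          F             T             F        T          F      T
F  T  T  F        T        T        F          F             T             F        T          F      F
F  T  T  T        T        T        F          F             T             F        T          F      F
T  F  F  F        F        T        F          F             T             F        T          F      T
T  F  F  T        T        T        F          F             T             F        T          F      F
T  F  T  F        F        F        T          F             T             T        F          T      F
T  F  T  T        T        F        T          F             T             T        F          T      F
T  T  F  F        T        T        F          T             T             F        T          F      F
T  T  F  T        T        T        F          T             T             F        T          F      F
T  T  T  F        T        F        T          T             T             T        F          T      F
T  T  T  T        T        F        T          T             T             T        F          T      F
The formula is true on 6 of the 16 rows.

6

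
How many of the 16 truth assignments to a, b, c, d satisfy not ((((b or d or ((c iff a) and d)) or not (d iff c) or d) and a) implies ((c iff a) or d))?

1

a  b  c  d  |  φ
F  F  F  F  |  F
F  F  F  T  |  F
F  F  T  F  |  F
F  F  T  T  |  F
F  T  F  F  |  F
F  T  F  T  |  F
F  T  T  F  |  F
F  T  T  T  |  F
T  F  F  F  |  F
T  F  F  T  |  F
T  F  T  F  |  F
T  F  T  T  |  F
T  T  F  F  |  T
T  T  F  T  |  F
T  T  T  F  |  F
T  T  T  T  |  F
The formula is true on 1 of the 16 rows.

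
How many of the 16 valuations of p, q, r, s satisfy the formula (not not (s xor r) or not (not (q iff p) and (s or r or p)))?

13

p | q | r | s || (s xor r) | not (s xor r) | not not (s xor r) | (q iff p) | not (q iff p) | (s or r or p) | φ
F | F | F | F ||     F     |       T       |         F         |     T     |       F       |       F       | T
F | F | F | T ||     T     |       F       |         T         |     T     |       F       |       T       | T
F | F | T | F ||     T     |       F       |         T         |     T     |       F       |       T       | T
F | F | T | T ||     F     |       T       |         F         |     T     |       F       |       T       | T
F | T | F | F ||     F     |       T       |         F         |     F     |       T       |       F       | T
F | T | F | T ||     T     |       F       |         T         |     F     |       T       |       T       | T
F | T | T | F ||     T     |       F       |         T         |     F     |       T       |       T       | T
F | T | T | T ||     F     |       T       |         F         |     F     |       T       |       T       | F
T | F | F | F ||     F     |       T       |         F         |     F     |       T       |       T       | F
T | F | F | T ||     T     |       F       |         T         |     F     |       T       |       T       | T
T | F | T | F ||     T     |       F       |         T         |     F     |       T       |       T       | T
T | F | T | T ||     F     |       T       |         F         |     F     |       T       |       T       | F
T | T | F | F ||     F     |       T       |         F         |     T     |       F       |       T       | T
T | T | F | T ||     T     |       F       |         T         |     T     |       F       |       T       | T
T | T | T | F ||     T     |       F       |         T         |     T     |       F       |       T       | T
T | T | T | T ||     F     |       T       |         F         |     T     |       F       |       T       | T
The formula is true on 13 of the 16 rows.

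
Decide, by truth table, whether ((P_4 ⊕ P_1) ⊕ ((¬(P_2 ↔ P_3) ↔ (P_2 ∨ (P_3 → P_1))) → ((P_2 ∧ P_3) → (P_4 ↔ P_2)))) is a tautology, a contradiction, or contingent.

P_1 | P_2 | P_3 | P_4 || (P_4 ⊕ P_1) | (P_2 ↔ P_3) | ¬(P_2 ↔ P_3) | (P_3 → P_1) | (P_2 ∨ (P_3 → P_1)) | (P_2 ∧ P_3) | (P_4 ↔ P_2) | ((P_2 ∧ P_3) → (P_4 ↔ P_2)) | φ
 T  |  T  |  T  |  T  ||      F      |      T      |      F       |      T      |          T          |      T      |      T      |              T              | T
 T  |  T  |  T  |  F  ||      T      |      T      |      F       |      T      |          T          |      T      |      F      |              F              | F
 T  |  T  |  F  |  T  ||      F      |      F      |      T       |      T      |          T          |      F      |      T      |              T              | T
 T  |  T  |  F  |  F  ||      T      |      F      |      T       |      T      |          T          |      F      |      F      |              T              | F
 T  |  F  |  T  |  T  ||      F      |      F      |      T       |      T      |          T          |      F      |      F      |              T              | T
 T  |  F  |  T  |  F  ||      T      |      F      |      T       |      T      |          T          |      F      |      T      |              T              | F
 T  |  F  |  F  |  T  ||      F      |      T      |      F       |      T      |          T          |      F      |      F      |              T              | T
 T  |  F  |  F  |  F  ||      T      |      T      |      F       |      T      |          T          |      F      |      T      |              T              | F
 F  |  T  |  T  |  T  ||      T      |      T      |      F       |      F      |          T          |      T      |      T      |              T              | F
 F  |  T  |  T  |  F  ||      F      |      T      |      F       |      F      |          T          |      T      |      F      |              F              | T
 F  |  T  |  F  |  T  ||      T      |      F      |      T       |      T      |          T          |      F      |      T      |              T              | F
 F  |  T  |  F  |  F  ||      F      |      F      |      T       |      T      |          T          |      F      |      F      |              T              | T
 F  |  F  |  T  |  T  ||      T      |      F      |      T       |      F      |          F          |      F      |      F      |              T              | F
 F  |  F  |  T  |  F  ||      F      |      F      |      T       |      F      |          F          |      F      |      T      |              T              | T
 F  |  F  |  F  |  T  ||      T      |      T      |      F       |      T      |          T          |      F      |      F      |              T              | F
 F  |  F  |  F  |  F  ||      F      |      T      |      F       |      T      |          T          |      F      |      T      |              T              | T
8 of 16 rows are T, so the formula is contingent.

contingent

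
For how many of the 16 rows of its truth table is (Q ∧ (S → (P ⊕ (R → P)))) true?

P | Q | R | S || (R → P) | (P ⊕ (R → P)) | (S → (P ⊕ (R → P))) | (Q ∧ (S → (P ⊕ (R → P))))
F | F | F | F ||    T    |       T       |          T          |             F            
F | F | F | T ||    T    |       T       |          T          |             F            
F | F | T | F ||    F    |       F       |          T          |             F            
F | F | T | T ||    F    |       F       |          F          |             F            
F | T | F | F ||    T    |       T       |          T          |             T            
F | T | F | T ||    T    |       T       |          T          |             T            
F | T | T | F ||    F    |       F       |          T          |             T            
F | T | T | T ||    F    |       F       |          F          |             F            
T | F | F | F ||    T    |       F       |          T          |             F            
T | F | F | T ||    T    |       F       |          F          |             F            
T | F | T | F ||    T    |       F       |          T          |             F            
T | F | T | T ||    T    |       F       |          F          |             F            
T | T | F | F ||    T    |       F       |          T          |             T            
T | T | F | T ||    T    |       F       |          F          |             F            
T | T | T | F ||    T    |       F       |          T          |             T            
T | T | T | T ||    T    |       F       |          F          |             F            
The formula is true on 5 of the 16 rows.

5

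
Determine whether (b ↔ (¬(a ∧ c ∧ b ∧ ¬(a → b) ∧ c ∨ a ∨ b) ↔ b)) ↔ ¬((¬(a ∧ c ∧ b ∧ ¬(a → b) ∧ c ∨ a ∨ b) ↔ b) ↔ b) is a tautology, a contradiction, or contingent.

a  b  c  |  φ
0  0  0  |  0
0  0  1  |  0
0  1  0  |  0
0  1  1  |  0
1  0  0  |  0
1  0  1  |  0
1  1  0  |  0
1  1  1  |  0
Every row is 0, so the formula is a contradiction.

contradiction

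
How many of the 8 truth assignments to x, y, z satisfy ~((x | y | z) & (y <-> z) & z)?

6

  x      y      z       ~((x | y | z) & (y <-> z) & z)
False  False  False                  True             
False  False   True                  True             
False   True  False                  True             
False   True   True                 False             
 True  False  False                  True             
 True  False   True                  True             
 True   True  False                  True             
 True   True   True                 False             
The formula is true on 6 of the 8 rows.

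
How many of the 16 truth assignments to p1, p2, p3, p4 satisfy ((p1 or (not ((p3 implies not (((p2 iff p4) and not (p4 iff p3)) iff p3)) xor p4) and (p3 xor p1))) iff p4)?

9

  p1     p2     p3     p4   |  (p2 iff p4)  (p4 iff p3)  not (p4 iff p3)  (p3 xor p1)    φ  
False  False  False  False  |      True         True          False          False      True
False  False  False   True  |     False        False           True          False     False
False  False   True  False  |      True        False           True           True     False
False  False   True   True  |     False         True          False           True      True
False   True  False  False  |     False         True          False          False      True
False   True  False   True  |      True        False           True          False     False
False   True   True  False  |     False        False           True           True      True
False   True   True   True  |      True         True          False           True      True
 True  False  False  False  |      True         True          False           True     False
 True  False  False   True  |     False        False           True           True      True
 True  False   True  False  |      True        False           True          False     False
 True  False   True   True  |     False         True          False          False      True
 True   True  False  False  |     False         True          False           True     False
 True   True  False   True  |      True        False           True           True      True
 True   True   True  False  |     False        False           True          False     False
 True   True   True   True  |      True         True          False          False      True
The formula is true on 9 of the 16 rows.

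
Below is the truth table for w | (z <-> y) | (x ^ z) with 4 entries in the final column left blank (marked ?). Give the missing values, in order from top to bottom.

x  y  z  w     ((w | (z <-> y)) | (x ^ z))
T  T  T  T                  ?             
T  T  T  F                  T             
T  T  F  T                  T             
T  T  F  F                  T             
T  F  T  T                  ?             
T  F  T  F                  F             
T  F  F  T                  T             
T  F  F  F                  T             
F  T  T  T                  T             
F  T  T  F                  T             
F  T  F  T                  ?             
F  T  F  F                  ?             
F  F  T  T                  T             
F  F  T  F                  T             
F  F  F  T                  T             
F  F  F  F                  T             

T, T, T, F

Row x=T, y=T, z=T, w=T: (w | (z <-> y)) = T, (x ^ z) = F, so ((w | (z <-> y)) | (x ^ z)) = T.
Row x=T, y=F, z=T, w=T: (w | (z <-> y)) = T, (x ^ z) = F, so ((w | (z <-> y)) | (x ^ z)) = T.
Row x=F, y=T, z=F, w=T: (w | (z <-> y)) = T, (x ^ z) = F, so ((w | (z <-> y)) | (x ^ z)) = T.
Row x=F, y=T, z=F, w=F: (w | (z <-> y)) = F, (x ^ z) = F, so ((w | (z <-> y)) | (x ^ z)) = F.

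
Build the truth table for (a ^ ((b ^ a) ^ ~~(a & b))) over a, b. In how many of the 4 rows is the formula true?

a  b  |  (a ^ ((b ^ a) ^ ~~(a & b)))
F  F  |               F             
F  T  |               T             
T  F  |               F             
T  T  |               F             
The formula is true on 1 of the 4 rows.

1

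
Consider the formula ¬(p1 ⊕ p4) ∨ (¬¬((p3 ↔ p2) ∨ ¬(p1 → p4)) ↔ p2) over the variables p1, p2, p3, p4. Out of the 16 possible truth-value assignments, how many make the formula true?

p1 | p2 | p3 | p4 || (p1 ⊕ p4) | ¬(p1 ⊕ p4) | (p3 ↔ p2) | (p1 → p4) | ¬(p1 → p4) | ((p3 ↔ p2) ∨ ¬(p1 → p4)) | ¬((p3 ↔ p2) ∨ ¬(p1 → p4)) | ¬¬((p3 ↔ p2) ∨ ¬(p1 → p4)) | φ
1  | 1  | 1  | 1  ||     0     |     1      |     1     |     1     |     0      |            1             |             0             |             1              | 1
1  | 1  | 1  | 0  ||     1     |     0      |     1     |     0     |     1      |            1             |             0             |             1              | 1
1  | 1  | 0  | 1  ||     0     |     1      |     0     |     1     |     0      |            0             |             1             |             0              | 1
1  | 1  | 0  | 0  ||     1     |     0      |     0     |     0     |     1      |            1             |             0             |             1              | 1
1  | 0  | 1  | 1  ||     0     |     1      |     0     |     1     |     0      |            0             |             1             |             0              | 1
1  | 0  | 1  | 0  ||     1     |     0      |     0     |     0     |     1      |            1             |             0             |             1              | 0
1  | 0  | 0  | 1  ||     0     |     1      |     1     |     1     |     0      |            1             |             0             |             1              | 1
1  | 0  | 0  | 0  ||     1     |     0      |     1     |     0     |     1      |            1             |             0             |             1              | 0
0  | 1  | 1  | 1  ||     1     |     0      |     1     |     1     |     0      |            1             |             0             |             1              | 1
0  | 1  | 1  | 0  ||     0     |     1      |     1     |     1     |     0      |            1             |             0             |             1              | 1
0  | 1  | 0  | 1  ||     1     |     0      |     0     |     1     |     0      |            0             |             1             |             0              | 0
0  | 1  | 0  | 0  ||     0     |     1      |     0     |     1     |     0      |            0             |             1             |             0              | 1
0  | 0  | 1  | 1  ||     1     |     0      |     0     |     1     |     0      |            0             |             1             |             0              | 1
0  | 0  | 1  | 0  ||     0     |     1      |     0     |     1     |     0      |            0             |             1             |             0              | 1
0  | 0  | 0  | 1  ||     1     |     0      |     1     |     1     |     0      |            1             |             0             |             1              | 0
0  | 0  | 0  | 0  ||     0     |     1      |     1     |     1     |     0      |            1             |             0             |             1              | 1
The formula is true on 12 of the 16 rows.

12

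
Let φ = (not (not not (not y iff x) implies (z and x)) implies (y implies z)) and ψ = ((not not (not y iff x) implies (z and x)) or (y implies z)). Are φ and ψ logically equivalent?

equivalent

  x   |   y   |   z   ||   φ   |   ψ  
False | False | False ||  True |  True
False | False |  True ||  True |  True
False |  True | False || False | False
False |  True |  True ||  True |  True
 True | False | False ||  True |  True
 True | False |  True ||  True |  True
 True |  True | False ||  True |  True
 True |  True |  True ||  True |  True
The columns for φ and ψ agree on every row, so they are logically equivalent.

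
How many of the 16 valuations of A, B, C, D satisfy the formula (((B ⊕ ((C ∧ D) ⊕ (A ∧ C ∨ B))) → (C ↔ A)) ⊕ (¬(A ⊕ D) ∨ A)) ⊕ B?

A  B  C  D  |  (C ∧ D)  (A ∧ C)  ((A ∧ C) ∨ B)  ((C ∧ D) ⊕ ((A ∧ C) ∨ B))  (C ↔ A)  (A ⊕ D)  ¬(A ⊕ D)  (¬(A ⊕ D) ∨ A)  φ
T  T  T  T  |     T        T           T                    F                 T        F        T            T         T
T  T  T  F  |     F        T           T                    T                 T        T        F            T         T
T  T  F  T  |     F        F           T                    T                 F        F        T            T         T
T  T  F  F  |     F        F           T                    T                 F        T        F            T         T
T  F  T  T  |     T        T           T                    F                 T        F        T            T         F
T  F  T  F  |     F        T           T                    T                 T        T        F            T         F
T  F  F  T  |     F        F           F                    F                 F        F        T            T         F
T  F  F  F  |     F        F           F                    F                 F        T        F            T         F
F  T  T  T  |     T        F           T                    F                 F        T        F            F         T
F  T  T  F  |     F        F           T                    T                 F        F        T            T         T
F  T  F  T  |     F        F           T                    T                 T        T        F            F         F
F  T  F  F  |     F        F           T                    T                 T        F        T            T         T
F  F  T  T  |     T        F           F                    T                 F        T        F            F         F
F  F  T  F  |     F        F           F                    F                 F        F        T            T         F
F  F  F  T  |     F        F           F                    F                 T        T        F            F         T
F  F  F  F  |     F        F           F                    F                 T        F        T            T         F
The formula is true on 8 of the 16 rows.

8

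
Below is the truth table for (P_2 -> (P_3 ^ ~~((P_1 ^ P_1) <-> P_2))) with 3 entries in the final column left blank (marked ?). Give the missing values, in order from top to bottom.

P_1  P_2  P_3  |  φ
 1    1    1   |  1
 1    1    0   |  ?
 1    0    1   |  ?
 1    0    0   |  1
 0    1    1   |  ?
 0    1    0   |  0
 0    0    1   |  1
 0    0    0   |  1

Row P_1=1, P_2=1, P_3=0: (P_3 ^ ~~((P_1 ^ P_1) <-> P_2)) = 0, so the formula = 0.
Row P_1=1, P_2=0, P_3=1: (P_3 ^ ~~((P_1 ^ P_1) <-> P_2)) = 0, so the formula = 1.
Row P_1=0, P_2=1, P_3=1: (P_3 ^ ~~((P_1 ^ P_1) <-> P_2)) = 1, so the formula = 1.

0, 1, 1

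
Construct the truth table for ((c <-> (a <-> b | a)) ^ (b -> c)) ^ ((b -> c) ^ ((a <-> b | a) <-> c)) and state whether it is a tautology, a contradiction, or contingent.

a  b  c     (b | a)  (a <-> (b | a))  (c <-> (a <-> (b | a)))  (b -> c)  ((a <-> (b | a)) <-> c)  φ
0  0  0        0            1                    0                1                 0             0
0  0  1        0            1                    1                1                 1             0
0  1  0        1            0                    1                0                 1             0
0  1  1        1            0                    0                1                 0             0
1  0  0        1            1                    0                1                 0             0
1  0  1        1            1                    1                1                 1             0
1  1  0        1            1                    0                0                 0             0
1  1  1        1            1                    1                1                 1             0
Every row is 0, so the formula is a contradiction.

contradiction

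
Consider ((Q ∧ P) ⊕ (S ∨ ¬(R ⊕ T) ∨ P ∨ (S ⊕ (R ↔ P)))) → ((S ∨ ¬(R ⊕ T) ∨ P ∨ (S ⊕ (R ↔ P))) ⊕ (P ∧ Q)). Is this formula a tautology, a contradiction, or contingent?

tautology

  P      Q      R      S      T    |    φ  
 True   True   True   True   True  |   True
 True   True   True   True  False  |   True
 True   True   True  False   True  |   True
 True   True   True  False  False  |   True
 True   True  False   True   True  |   True
 True   True  False   True  False  |   True
 True   True  False  False   True  |   True
 True   True  False  False  False  |   True
 True  False   True   True   True  |   True
 True  False   True   True  False  |   True
 True  False   True  False   True  |   True
 True  False   True  False  False  |   True
 True  False  False   True   True  |   True
 True  False  False   True  False  |   True
 True  False  False  False   True  |   True
 True  False  False  False  False  |   True
False   True   True   True   True  |   True
False   True   True   True  False  |   True
False   True   True  False   True  |   True
False   True   True  False  False  |   True
False   True  False   True   True  |   True
False   True  False   True  False  |   True
False   True  False  False   True  |   True
False   True  False  False  False  |   True
False  False   True   True   True  |   True
False  False   True   True  False  |   True
False  False   True  False   True  |   True
False  False   True  False  False  |   True
False  False  False   True   True  |   True
False  False  False   True  False  |   True
False  False  False  False   True  |   True
False  False  False  False  False  |   True
Every row is True, so the formula is a tautology.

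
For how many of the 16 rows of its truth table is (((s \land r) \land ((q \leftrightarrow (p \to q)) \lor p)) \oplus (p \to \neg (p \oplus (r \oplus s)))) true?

13

p | q | r | s | (s \land r) | (p \to q) | (r \oplus s) | (p \oplus (r \oplus s)) | \neg (p \oplus (r \oplus s)) | φ
- | - | - | - | ----------- | --------- | ------------ | ----------------------- | ---------------------------- | -
F | F | F | F |      F      |     T     |      F       |            F            |              T               | T
F | F | F | T |      F      |     T     |      T       |            T            |              F               | T
F | F | T | F |      F      |     T     |      T       |            T            |              F               | T
F | F | T | T |      T      |     T     |      F       |            F            |              T               | T
F | T | F | F |      F      |     T     |      F       |            F            |              T               | T
F | T | F | T |      F      |     T     |      T       |            T            |              F               | T
F | T | T | F |      F      |     T     |      T       |            T            |              F               | T
F | T | T | T |      T      |     T     |      F       |            F            |              T               | F
T | F | F | F |      F      |     F     |      F       |            T            |              F               | F
T | F | F | T |      F      |     F     |      T       |            F            |              T               | T
T | F | T | F |      F      |     F     |      T       |            F            |              T               | T
T | F | T | T |      T      |     F     |      F       |            T            |              F               | T
T | T | F | F |      F      |     T     |      F       |            T            |              F               | F
T | T | F | T |      F      |     T     |      T       |            F            |              T               | T
T | T | T | F |      F      |     T     |      T       |            F            |              T               | T
T | T | T | T |      T      |     T     |      F       |            T            |              F               | T
The formula is true on 13 of the 16 rows.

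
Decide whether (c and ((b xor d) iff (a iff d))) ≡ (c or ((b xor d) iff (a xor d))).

a  b  c  d  |  φ  ψ
T  T  T  T  |  F  T
T  T  T  F  |  F  T
T  T  F  T  |  F  T
T  T  F  F  |  F  T
T  F  T  T  |  T  T
T  F  T  F  |  T  T
T  F  F  T  |  F  F
T  F  F  F  |  F  F
F  T  T  T  |  T  T
F  T  T  F  |  T  T
F  T  F  T  |  F  F
F  T  F  F  |  F  F
F  F  T  T  |  F  T
F  F  T  F  |  F  T
F  F  F  T  |  F  T
F  F  F  F  |  F  T
The columns differ at a=T, b=T, c=T, d=T (φ=F, ψ=T), so they are not equivalent.

not equivalent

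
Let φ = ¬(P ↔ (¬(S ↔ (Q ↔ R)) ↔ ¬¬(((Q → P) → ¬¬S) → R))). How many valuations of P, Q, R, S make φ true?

P | Q | R | S | φ
- | - | - | - | -
1 | 1 | 1 | 1 | 1
1 | 1 | 1 | 0 | 0
1 | 1 | 0 | 1 | 1
1 | 1 | 0 | 0 | 1
1 | 0 | 1 | 1 | 0
1 | 0 | 1 | 0 | 1
1 | 0 | 0 | 1 | 0
1 | 0 | 0 | 0 | 0
0 | 1 | 1 | 1 | 0
0 | 1 | 1 | 0 | 1
0 | 1 | 0 | 1 | 0
0 | 1 | 0 | 0 | 1
0 | 0 | 1 | 1 | 1
0 | 0 | 1 | 0 | 0
0 | 0 | 0 | 1 | 1
0 | 0 | 0 | 0 | 1
The formula is true on 9 of the 16 rows.

9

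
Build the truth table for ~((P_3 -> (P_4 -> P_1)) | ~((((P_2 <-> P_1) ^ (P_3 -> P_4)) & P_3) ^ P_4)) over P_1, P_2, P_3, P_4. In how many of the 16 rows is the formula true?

P_1  P_2  P_3  P_4  |  φ
 1    1    1    1   |  0
 1    1    1    0   |  0
 1    1    0    1   |  0
 1    1    0    0   |  0
 1    0    1    1   |  0
 1    0    1    0   |  0
 1    0    0    1   |  0
 1    0    0    0   |  0
 0    1    1    1   |  0
 0    1    1    0   |  0
 0    1    0    1   |  0
 0    1    0    0   |  0
 0    0    1    1   |  1
 0    0    1    0   |  0
 0    0    0    1   |  0
 0    0    0    0   |  0
The formula is true on 1 of the 16 rows.

1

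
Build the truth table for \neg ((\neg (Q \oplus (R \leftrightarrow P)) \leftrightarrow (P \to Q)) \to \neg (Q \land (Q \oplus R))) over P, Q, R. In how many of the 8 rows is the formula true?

  P   |   Q   |   R   ||   φ  
False | False | False || False
False | False |  True || False
False |  True | False ||  True
False |  True |  True || False
 True | False | False || False
 True | False |  True || False
 True |  True | False || False
 True |  True |  True || False
The formula is true on 1 of the 8 rows.

1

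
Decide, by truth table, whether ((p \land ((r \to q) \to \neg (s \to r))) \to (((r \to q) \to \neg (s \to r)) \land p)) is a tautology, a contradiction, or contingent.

tautology

p | q | r | s || φ
F | F | F | F || T
F | F | F | T || T
F | F | T | F || T
F | F | T | T || T
F | T | F | F || T
F | T | F | T || T
F | T | T | F || T
F | T | T | T || T
T | F | F | F || T
T | F | F | T || T
T | F | T | F || T
T | F | T | T || T
T | T | F | F || T
T | T | F | T || T
T | T | T | F || T
T | T | T | T || T
Every row is T, so the formula is a tautology.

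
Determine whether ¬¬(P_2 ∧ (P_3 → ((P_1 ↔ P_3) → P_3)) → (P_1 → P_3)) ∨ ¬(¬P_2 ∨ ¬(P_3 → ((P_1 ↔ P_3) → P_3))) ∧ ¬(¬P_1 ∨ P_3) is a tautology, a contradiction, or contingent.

P_1 | P_2 | P_3 | φ
--- | --- | --- | -
 1  |  1  |  1  | 1
 1  |  1  |  0  | 1
 1  |  0  |  1  | 1
 1  |  0  |  0  | 1
 0  |  1  |  1  | 1
 0  |  1  |  0  | 1
 0  |  0  |  1  | 1
 0  |  0  |  0  | 1
Every row is 1, so the formula is a tautology.

tautology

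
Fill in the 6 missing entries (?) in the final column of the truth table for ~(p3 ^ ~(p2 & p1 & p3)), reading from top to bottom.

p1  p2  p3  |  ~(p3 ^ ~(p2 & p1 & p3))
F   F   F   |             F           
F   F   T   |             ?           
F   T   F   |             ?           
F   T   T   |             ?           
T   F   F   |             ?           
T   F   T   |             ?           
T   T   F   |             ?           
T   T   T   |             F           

T, F, T, F, T, F

Row p1=F, p2=F, p3=T: ~(p2 & p1 & p3) = T, (p3 ^ ~(p2 & p1 & p3)) = F, so ~(p3 ^ ~(p2 & p1 & p3)) = T.
Row p1=F, p2=T, p3=F: ~(p2 & p1 & p3) = T, (p3 ^ ~(p2 & p1 & p3)) = T, so ~(p3 ^ ~(p2 & p1 & p3)) = F.
Row p1=F, p2=T, p3=T: ~(p2 & p1 & p3) = T, (p3 ^ ~(p2 & p1 & p3)) = F, so ~(p3 ^ ~(p2 & p1 & p3)) = T.
Row p1=T, p2=F, p3=F: ~(p2 & p1 & p3) = T, (p3 ^ ~(p2 & p1 & p3)) = T, so ~(p3 ^ ~(p2 & p1 & p3)) = F.
Row p1=T, p2=F, p3=T: ~(p2 & p1 & p3) = T, (p3 ^ ~(p2 & p1 & p3)) = F, so ~(p3 ^ ~(p2 & p1 & p3)) = T.
Row p1=T, p2=T, p3=F: ~(p2 & p1 & p3) = T, (p3 ^ ~(p2 & p1 & p3)) = T, so ~(p3 ^ ~(p2 & p1 & p3)) = F.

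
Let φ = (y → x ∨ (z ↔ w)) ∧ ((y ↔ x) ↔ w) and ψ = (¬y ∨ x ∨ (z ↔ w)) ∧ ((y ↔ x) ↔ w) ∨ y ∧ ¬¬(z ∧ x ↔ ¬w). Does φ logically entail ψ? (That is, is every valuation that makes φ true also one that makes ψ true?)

x | y | z | w || φ | ψ
0 | 0 | 0 | 0 || 0 | 0
0 | 0 | 0 | 1 || 1 | 1
0 | 0 | 1 | 0 || 0 | 0
0 | 0 | 1 | 1 || 1 | 1
0 | 1 | 0 | 0 || 1 | 1
0 | 1 | 0 | 1 || 0 | 1
0 | 1 | 1 | 0 || 0 | 0
0 | 1 | 1 | 1 || 0 | 1
1 | 0 | 0 | 0 || 1 | 1
1 | 0 | 0 | 1 || 0 | 0
1 | 0 | 1 | 0 || 1 | 1
1 | 0 | 1 | 1 || 0 | 0
1 | 1 | 0 | 0 || 0 | 0
1 | 1 | 0 | 1 || 1 | 1
1 | 1 | 1 | 0 || 0 | 1
1 | 1 | 1 | 1 || 1 | 1
In every row where φ is true, ψ is also true, so φ ⊨ ψ.

yes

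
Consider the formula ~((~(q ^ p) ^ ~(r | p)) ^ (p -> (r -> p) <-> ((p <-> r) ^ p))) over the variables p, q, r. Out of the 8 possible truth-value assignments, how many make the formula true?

p | q | r || φ
T | T | T || F
T | T | F || T
T | F | T || T
T | F | F || F
F | T | T || T
F | T | F || T
F | F | T || F
F | F | F || F
The formula is true on 4 of the 8 rows.

4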